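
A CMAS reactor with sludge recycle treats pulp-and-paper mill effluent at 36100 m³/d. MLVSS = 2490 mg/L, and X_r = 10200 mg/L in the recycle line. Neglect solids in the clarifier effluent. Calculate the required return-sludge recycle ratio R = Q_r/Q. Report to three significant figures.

R = Q_r/Q = X/(X_r − X) = 2490 / (10200 − 2490) = 0.3230.

R ≈ 0.323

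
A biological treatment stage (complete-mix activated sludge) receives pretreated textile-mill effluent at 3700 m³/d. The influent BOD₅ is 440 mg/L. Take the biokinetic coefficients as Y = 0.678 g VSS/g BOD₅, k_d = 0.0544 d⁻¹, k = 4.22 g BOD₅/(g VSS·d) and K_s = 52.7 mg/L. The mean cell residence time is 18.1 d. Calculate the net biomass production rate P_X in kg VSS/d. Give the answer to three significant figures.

Effluent substrate depends only on kinetics and SRT: S = K_s(1 + k_d θ_c) / [θ_c(Yk − k_d) − 1] = 52.7 × (1 + 0.0544 × 18.1) / [18.1 × (0.678 × 4.22 − 0.0544) − 1] = 104.6 / 49.80 = 2.100 mg/L.
The observed yield is Y_obs = Y/(1 + k_d·θ_c) = 0.678 / (1 + 0.0544 × 18.1) = 0.678 / 1.985 = 0.3416 g VSS per g BOD₅ removed.
Mass of BOD₅ removed per day: Q(S₀ − S) = 3700 × 437.9 g/m³ = 1620 kg/d.
P_X = Y_obs · Q(S₀ − S) = 0.3416 × 1620 = 553.5 kg VSS/d.

P_X ≈ 554 kg VSS/d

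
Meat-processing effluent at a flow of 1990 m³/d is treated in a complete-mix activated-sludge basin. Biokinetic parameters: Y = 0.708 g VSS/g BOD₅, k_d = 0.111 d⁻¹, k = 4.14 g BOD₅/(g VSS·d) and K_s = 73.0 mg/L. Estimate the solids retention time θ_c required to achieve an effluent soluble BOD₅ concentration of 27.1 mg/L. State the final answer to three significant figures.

θ_c ≈ 1.47 d

From 1/θ_c = Y·k·S/(K_s + S) − k_d: Y·k·S/(K_s+S) = 0.708 × 4.14 × 27.1 / (73.0 + 27.1) = 0.7935 d⁻¹.
1/θ_c = 0.7935 − 0.111 = 0.6825 d⁻¹, so θ_c = 1.465 d.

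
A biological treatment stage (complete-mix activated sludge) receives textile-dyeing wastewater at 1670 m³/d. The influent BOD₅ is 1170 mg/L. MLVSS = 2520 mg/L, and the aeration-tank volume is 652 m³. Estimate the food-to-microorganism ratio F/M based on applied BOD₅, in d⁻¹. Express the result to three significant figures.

F/M ≈ 1.19 d⁻¹

Food-to-microorganism ratio F/M = Q S₀ / (V X) = 1670 × 1170 / (652.0 × 2520) = 1.189 d⁻¹.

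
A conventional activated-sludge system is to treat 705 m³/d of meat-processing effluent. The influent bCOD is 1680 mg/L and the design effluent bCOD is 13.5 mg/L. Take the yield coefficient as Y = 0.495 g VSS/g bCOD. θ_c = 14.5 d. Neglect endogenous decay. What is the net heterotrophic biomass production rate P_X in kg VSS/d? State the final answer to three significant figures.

Since k_d ≈ 0, Y_obs = Y = 0.495 g VSS/g bCOD.
Substrate removed = Q·(S₀ − S) = 705 m³/d × (1680 − 13.5) g/m³ = 1.17×10^6 g/d = 1175 kg/d.
Biomass produced: P_X = Y_obs·Q·ΔS = 0.4950 × 1175 ≈ 581.6 kg VSS/d.

P_X ≈ 582 kg VSS/d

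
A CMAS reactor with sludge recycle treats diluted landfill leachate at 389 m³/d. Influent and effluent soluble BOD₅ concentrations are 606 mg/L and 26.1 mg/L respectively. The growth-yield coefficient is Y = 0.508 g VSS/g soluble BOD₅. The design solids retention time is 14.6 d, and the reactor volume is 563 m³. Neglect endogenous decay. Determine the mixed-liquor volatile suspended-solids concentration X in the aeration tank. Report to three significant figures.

From V·X = Y·Q·(S₀ − S)·θ_c (decay neglected): X = 0.508 × 389 × (606 − 26.1) × 14.6 / 563 = 2972 mg/L.

X ≈ 2970 mg/L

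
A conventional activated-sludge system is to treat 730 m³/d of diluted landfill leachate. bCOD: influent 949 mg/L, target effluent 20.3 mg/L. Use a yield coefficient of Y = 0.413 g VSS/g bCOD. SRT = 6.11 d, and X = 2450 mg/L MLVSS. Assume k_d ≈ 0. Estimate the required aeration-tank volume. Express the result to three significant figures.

V ≈ 698 m³

V·X = Y·Q·ΔS·θ_c gives V = 0.413 × 730 × (949 − 20.3) × 6.11 / 2450 = 698.3 m³.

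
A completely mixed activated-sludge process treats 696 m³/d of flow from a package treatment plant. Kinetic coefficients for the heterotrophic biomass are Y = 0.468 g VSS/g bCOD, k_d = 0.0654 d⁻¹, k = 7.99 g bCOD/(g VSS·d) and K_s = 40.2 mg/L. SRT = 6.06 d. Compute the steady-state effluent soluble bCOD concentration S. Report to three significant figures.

S ≈ 2.64 mg/L

Effluent substrate depends only on kinetics and SRT: S = K_s(1 + k_d θ_c) / [θ_c(Yk − k_d) − 1] = 40.2 × (1 + 0.0654 × 6.06) / [6.06 × (0.468 × 7.99 − 0.0654) − 1] = 56.13 / 21.26 = 2.640 mg/L.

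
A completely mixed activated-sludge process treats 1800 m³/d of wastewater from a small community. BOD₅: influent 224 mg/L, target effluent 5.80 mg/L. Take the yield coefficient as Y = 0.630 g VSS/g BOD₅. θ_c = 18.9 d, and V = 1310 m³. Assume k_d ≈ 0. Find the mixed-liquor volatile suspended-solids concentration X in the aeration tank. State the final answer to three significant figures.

X ≈ 3570 mg/L

From V·X = Y·Q·(S₀ − S)·θ_c (decay neglected): X = 0.630 × 1800 × (224 − 5.80) × 18.9 / 1310 = 3570 mg/L.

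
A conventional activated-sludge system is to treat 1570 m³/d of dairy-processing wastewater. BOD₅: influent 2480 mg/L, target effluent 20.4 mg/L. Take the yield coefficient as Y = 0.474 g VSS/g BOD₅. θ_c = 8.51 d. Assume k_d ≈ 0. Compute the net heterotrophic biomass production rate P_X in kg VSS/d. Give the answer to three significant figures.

With endogenous decay neglected, the observed yield equals the true yield: Y_obs = Y = 0.474 g VSS/g BOD₅.
Mass of BOD₅ removed per day: Q(S₀ − S) = 1570 × 2460 g/m³ = 3862 kg/d.
Biomass produced: P_X = Y_obs·Q·ΔS = 0.4740 × 3862 ≈ 1830 kg VSS/d.

P_X ≈ 1830 kg VSS/d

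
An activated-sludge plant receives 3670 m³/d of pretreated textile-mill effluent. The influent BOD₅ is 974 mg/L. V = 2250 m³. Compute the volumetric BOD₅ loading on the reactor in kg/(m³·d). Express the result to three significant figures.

Applied BOD₅ load per unit volume = Q·S₀/V = (3670 × 974/1000)/2250 = 1.589 kg BOD₅·m⁻³·d⁻¹.

L_v ≈ 1.59 kg BOD₅/(m³·d)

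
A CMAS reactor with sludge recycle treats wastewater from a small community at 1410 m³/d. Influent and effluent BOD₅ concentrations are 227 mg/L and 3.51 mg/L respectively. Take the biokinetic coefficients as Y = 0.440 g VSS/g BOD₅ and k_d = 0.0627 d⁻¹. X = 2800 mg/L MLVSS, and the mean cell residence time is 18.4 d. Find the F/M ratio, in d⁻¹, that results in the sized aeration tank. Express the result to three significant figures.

From the SRT design equation V = Y Q (S₀−S) θ_c / [X (1 + k_d θ_c)] = 0.440 × 1410 × (227 − 3.51) × 18.4 / [2800 × (1 + 0.0627 × 18.4)] = 2.55×10^6 / 6030 = 423.1 m³.
Food-to-microorganism ratio F/M = Q S₀ / (V X) = 1410 × 227 / (423.1 × 2800) = 0.2702 d⁻¹.

F/M ≈ 0.270 d⁻¹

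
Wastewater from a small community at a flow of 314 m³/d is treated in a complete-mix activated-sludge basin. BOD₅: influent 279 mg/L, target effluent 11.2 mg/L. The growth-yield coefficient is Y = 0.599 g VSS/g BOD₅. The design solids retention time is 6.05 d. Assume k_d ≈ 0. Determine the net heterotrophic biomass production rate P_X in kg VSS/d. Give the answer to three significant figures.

P_X ≈ 50.4 kg VSS/d

No decay correction is needed, so Y_obs = Y = 0.599.
Mass of BOD₅ removed per day: Q(S₀ − S) = 314 × 267.8 g/m³ = 84.09 kg/d.
Biomass produced: P_X = Y_obs·Q·ΔS = 0.5990 × 84.09 ≈ 50.37 kg VSS/d.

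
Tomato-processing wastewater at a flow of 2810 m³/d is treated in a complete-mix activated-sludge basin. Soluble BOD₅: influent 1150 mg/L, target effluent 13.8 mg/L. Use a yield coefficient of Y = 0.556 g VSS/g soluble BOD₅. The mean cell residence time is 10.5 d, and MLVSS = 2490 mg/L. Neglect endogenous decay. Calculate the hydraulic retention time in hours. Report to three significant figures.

τ ≈ 63.9 h

Biomass mass balance (decay neglected): V·X = Y·Q·(S₀ − S)·θ_c, so V = 0.556 × 2810 × (1150 − 13.8) × 10.5 / 2490 = 7486 m³.
τ = V/Q = 7486/2810 = 2.664 d, or 63.93 h.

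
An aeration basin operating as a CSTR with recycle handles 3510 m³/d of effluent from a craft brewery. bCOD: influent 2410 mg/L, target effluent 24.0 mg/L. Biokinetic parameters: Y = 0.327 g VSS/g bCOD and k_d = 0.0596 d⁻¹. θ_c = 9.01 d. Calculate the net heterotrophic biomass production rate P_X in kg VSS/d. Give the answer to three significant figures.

P_X ≈ 1780 kg VSS/d

Y_obs = Y / (1 + k_d θ_c) = 0.327 / (1 + 0.0596 × 9.01) = 0.327 / 1.537 = 0.2128.
Q·(S₀ − S) = 3510 × (2410 − 24.0) × 10⁻³ = 8375 kg/d removed.
Net biomass production P_X = Y_obs × Q·(S₀ − S) = 0.2128 × 8375 = 1782 kg VSS/d.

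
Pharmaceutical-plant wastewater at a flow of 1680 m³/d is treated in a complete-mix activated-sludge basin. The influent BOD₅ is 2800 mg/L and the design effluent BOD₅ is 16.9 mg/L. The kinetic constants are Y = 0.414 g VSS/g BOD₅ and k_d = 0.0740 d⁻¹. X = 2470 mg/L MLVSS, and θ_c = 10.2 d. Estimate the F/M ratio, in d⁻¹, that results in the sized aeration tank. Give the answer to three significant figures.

F/M ≈ 0.418 d⁻¹

From the SRT design equation V = Y Q (S₀−S) θ_c / [X (1 + k_d θ_c)] = 0.414 × 1680 × (2800 − 16.9) × 10.2 / [2470 × (1 + 0.0740 × 10.2)] = 1.97×10^7 / 4334 = 4555 m³.
Food-to-microorganism ratio F/M = Q S₀ / (V X) = 1680 × 2800 / (4555 × 2470) = 0.4181 d⁻¹.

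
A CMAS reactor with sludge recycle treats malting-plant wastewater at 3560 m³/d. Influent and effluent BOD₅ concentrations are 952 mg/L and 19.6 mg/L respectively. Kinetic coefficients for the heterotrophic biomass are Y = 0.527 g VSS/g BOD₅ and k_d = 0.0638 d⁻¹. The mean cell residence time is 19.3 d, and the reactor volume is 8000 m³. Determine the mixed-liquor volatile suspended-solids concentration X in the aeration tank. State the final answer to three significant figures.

X ≈ 1890 mg/L

Solving the biomass balance for X: X = Y Q (S₀−S) θ_c / [V (1+k_d θ_c)] = 0.527 × 3560 × (952 − 19.6) × 19.3 / [8000 × (1 + 0.0638 × 19.3)] = 1891 mg/L.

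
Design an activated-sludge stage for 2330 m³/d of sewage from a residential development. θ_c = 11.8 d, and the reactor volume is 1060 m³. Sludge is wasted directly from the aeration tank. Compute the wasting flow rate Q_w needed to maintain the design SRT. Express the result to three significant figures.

With mixed-liquor wasting, θ_c = V/Q_w, so Q_w = V/θ_c = 1060/11.8 = 89.83 m³/d.

Q_w ≈ 89.8 m³/d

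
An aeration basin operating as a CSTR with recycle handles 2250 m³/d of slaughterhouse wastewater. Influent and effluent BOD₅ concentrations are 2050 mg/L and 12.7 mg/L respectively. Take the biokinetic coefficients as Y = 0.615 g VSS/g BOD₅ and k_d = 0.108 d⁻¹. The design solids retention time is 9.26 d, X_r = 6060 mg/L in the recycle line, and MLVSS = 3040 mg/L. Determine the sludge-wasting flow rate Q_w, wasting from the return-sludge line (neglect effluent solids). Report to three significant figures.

From the SRT design equation V = Y Q (S₀−S) θ_c / [X (1 + k_d θ_c)] = 0.615 × 2250 × (2050 − 12.7) × 9.26 / [3040 × (1 + 0.108 × 9.26)] = 2.61×10^7 / 6080 = 4293 m³.
Wasting from the return line (neglecting effluent solids): Q_w = V·X / (θ_c·X_r) = 4293 × 3040 / (9.26 × 6060) = 232.6 m³/d.

Q_w ≈ 233 m³/d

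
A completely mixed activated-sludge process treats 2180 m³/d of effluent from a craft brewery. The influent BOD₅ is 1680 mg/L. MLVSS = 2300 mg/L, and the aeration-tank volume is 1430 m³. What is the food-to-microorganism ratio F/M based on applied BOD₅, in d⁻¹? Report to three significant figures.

F/M = applied load / biomass = Q·S₀/(V·X) = 2180 × 1680 / (1430 × 2300) = 1.114 d⁻¹.

F/M ≈ 1.11 d⁻¹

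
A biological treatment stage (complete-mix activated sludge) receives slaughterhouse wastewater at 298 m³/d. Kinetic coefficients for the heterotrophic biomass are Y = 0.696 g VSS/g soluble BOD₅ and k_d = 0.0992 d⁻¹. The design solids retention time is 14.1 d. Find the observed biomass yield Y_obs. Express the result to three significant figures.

Observed yield with endogenous decay: Y_obs = Y / (1 + k_d·θ_c) = 0.696 / (1 + 0.0992 × 14.1) = 0.696 / 2.399 = 0.2902 g VSS/g soluble BOD₅.

Y_obs ≈ 0.290 g VSS/g soluble BOD₅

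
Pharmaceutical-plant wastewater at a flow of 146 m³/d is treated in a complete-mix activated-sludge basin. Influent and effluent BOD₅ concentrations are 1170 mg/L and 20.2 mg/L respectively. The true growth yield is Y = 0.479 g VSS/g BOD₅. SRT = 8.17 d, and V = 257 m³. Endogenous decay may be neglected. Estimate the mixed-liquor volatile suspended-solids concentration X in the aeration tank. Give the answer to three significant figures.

X ≈ 2560 mg/L

Without decay, X = Y Q (S₀−S) θ_c / V = 0.479 × 146 × (1170 − 20.2) × 8.17 / 257 = 2556 mg/L.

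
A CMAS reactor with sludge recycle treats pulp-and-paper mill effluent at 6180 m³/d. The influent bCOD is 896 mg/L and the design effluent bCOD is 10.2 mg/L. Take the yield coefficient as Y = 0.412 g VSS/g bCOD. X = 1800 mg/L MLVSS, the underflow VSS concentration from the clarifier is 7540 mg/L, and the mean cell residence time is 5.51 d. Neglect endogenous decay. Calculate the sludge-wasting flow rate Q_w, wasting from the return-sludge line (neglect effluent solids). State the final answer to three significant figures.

Q_w ≈ 299 m³/d

Biomass mass balance (decay neglected): V·X = Y·Q·(S₀ − S)·θ_c, so V = 0.412 × 6180 × (896 − 10.2) × 5.51 / 1800 = 6904 m³.
Q_w = (V·X)/(θ_c X_r) = 6904 × 1800 / (5.51 × 7540) = 299.1 m³/d.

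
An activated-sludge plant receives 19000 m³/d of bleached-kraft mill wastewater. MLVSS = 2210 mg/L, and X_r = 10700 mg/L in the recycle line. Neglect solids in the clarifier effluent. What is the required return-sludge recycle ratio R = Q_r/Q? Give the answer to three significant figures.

R ≈ 0.260

Solids balance on the clarifier gives (1+R)X = R·X_r, so R = X/(X_r − X) = 2210 / (10700 − 2210) = 0.2603.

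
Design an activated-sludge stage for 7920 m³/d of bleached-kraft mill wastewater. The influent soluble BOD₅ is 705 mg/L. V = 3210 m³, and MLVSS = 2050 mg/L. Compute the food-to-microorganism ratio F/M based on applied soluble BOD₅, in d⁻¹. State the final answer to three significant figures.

F/M = applied load / biomass = Q·S₀/(V·X) = 7920 × 705 / (3210 × 2050) = 0.8485 d⁻¹.

F/M ≈ 0.849 d⁻¹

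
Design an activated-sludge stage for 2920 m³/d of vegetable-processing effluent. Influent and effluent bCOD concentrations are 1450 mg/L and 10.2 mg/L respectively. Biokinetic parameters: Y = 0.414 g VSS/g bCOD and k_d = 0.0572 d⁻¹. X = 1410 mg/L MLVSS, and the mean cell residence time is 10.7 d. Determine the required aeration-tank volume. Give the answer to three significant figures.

V ≈ 8190 m³

From the SRT design equation V = Y Q (S₀−S) θ_c / [X (1 + k_d θ_c)] = 0.414 × 2920 × (1450 − 10.2) × 10.7 / [1410 × (1 + 0.0572 × 10.7)] = 1.86×10^7 / 2273 = 8194 m³.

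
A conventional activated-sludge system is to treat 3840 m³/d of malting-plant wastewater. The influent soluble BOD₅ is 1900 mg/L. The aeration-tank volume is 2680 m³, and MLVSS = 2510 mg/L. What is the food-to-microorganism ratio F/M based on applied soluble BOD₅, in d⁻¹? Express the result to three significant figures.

F/M ≈ 1.08 d⁻¹

Food-to-microorganism ratio F/M = Q S₀ / (V X) = 3840 × 1900 / (2680 × 2510) = 1.085 d⁻¹.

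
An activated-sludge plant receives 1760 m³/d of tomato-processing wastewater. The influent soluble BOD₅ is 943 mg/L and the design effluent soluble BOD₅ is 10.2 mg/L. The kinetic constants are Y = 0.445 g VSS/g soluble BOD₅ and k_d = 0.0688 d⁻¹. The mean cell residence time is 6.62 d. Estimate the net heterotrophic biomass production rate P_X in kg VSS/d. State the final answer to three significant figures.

Correct the yield for decay: Y_obs = Y/(1 + k_d θ_c) = 0.445 / (1 + 0.0688 × 6.62) = 0.445 / 1.455 = 0.3057.
Substrate removed = Q·(S₀ − S) = 1760 m³/d × (943 − 10.2) g/m³ = 1.64×10^6 g/d = 1642 kg/d.
Net biomass production P_X = Y_obs × Q·(S₀ − S) = 0.3057 × 1642 = 502.0 kg VSS/d.

P_X ≈ 502 kg VSS/d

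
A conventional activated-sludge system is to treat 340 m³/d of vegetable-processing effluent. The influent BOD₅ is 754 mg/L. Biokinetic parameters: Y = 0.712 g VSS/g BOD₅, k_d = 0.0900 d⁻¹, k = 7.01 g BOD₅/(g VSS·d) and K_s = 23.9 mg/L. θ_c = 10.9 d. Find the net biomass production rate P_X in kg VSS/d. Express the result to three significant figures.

P_X ≈ 92.0 kg VSS/d

From the Monod/SRT balance for a CMAS, S = K_s·(1+k_d θ_c)/[θ_c·(Y k − k_d) − 1] = 23.9 × (1 + 0.0900 × 10.9) / [10.9 × (0.712 × 7.01 − 0.0900) − 1] = 47.35 / 52.42 = 0.9032 mg/L.
Observed yield with endogenous decay: Y_obs = Y / (1 + k_d·θ_c) = 0.712 / (1 + 0.0900 × 10.9) = 0.712 / 1.981 = 0.3594 g VSS/g BOD₅.
ΔS = 754 − 0.903 = 753.1 mg/L, so the substrate removal rate is 340 × 753.1/1000 = 256.1 kg BOD₅/d.
Net biomass production P_X = Y_obs × Q·(S₀ − S) = 0.3594 × 256.1 = 92.03 kg VSS/d.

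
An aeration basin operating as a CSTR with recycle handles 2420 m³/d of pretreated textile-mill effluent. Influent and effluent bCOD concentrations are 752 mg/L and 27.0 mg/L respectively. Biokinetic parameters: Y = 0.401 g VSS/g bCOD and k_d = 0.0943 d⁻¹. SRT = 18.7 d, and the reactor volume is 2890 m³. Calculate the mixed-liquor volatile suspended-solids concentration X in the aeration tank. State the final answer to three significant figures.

X ≈ 1650 mg/L

Solving the biomass balance for X: X = Y Q (S₀−S) θ_c / [V (1+k_d θ_c)] = 0.401 × 2420 × (752 − 27.0) × 18.7 / [2890 × (1 + 0.0943 × 18.7)] = 1647 mg/L.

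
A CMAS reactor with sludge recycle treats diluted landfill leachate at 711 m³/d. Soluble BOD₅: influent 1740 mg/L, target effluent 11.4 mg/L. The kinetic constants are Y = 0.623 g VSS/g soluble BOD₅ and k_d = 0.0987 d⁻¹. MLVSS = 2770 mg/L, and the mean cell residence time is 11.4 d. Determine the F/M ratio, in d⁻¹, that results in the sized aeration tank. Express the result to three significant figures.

Rearranging the biomass balance for a CMAS with decay, V = Y·Q·ΔS·θ_c / [X·(1+k_d θ_c)] = 0.623 × 711 × (1740 − 11.4) × 11.4 / [2770 × (1 + 0.0987 × 11.4)] = 8.73×10^6 / 5887 = 1483 m³.
F/M = Q·S₀ / (V·X) = 711 × 1740 / (1483 × 2770) = 0.3012 g soluble BOD₅·(g VSS·d)⁻¹.

F/M ≈ 0.301 d⁻¹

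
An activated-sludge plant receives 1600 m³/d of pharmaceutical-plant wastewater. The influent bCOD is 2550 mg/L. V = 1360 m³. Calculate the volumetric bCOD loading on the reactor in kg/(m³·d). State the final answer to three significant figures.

L_v ≈ 3.00 kg bCOD/(m³·d)

L_v = Q S₀ / V = 1600 × 2550 × 10⁻³ / 1360 = 3.000 kg/(m³·d).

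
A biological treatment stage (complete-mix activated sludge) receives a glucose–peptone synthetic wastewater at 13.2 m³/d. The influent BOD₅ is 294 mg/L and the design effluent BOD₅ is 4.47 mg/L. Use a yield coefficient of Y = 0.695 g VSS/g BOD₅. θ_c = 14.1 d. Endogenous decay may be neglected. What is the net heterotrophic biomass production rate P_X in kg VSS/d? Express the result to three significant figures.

P_X ≈ 2.66 kg VSS/d

With endogenous decay neglected, the observed yield equals the true yield: Y_obs = Y = 0.695 g VSS/g BOD₅.
Substrate removed = Q·(S₀ − S) = 13.2 m³/d × (294 − 4.47) g/m³ = 3.82×10^3 g/d = 3.822 kg/d.
So the net sludge growth is P_X = 0.6950 × 3.822 = 2.656 kg VSS/d.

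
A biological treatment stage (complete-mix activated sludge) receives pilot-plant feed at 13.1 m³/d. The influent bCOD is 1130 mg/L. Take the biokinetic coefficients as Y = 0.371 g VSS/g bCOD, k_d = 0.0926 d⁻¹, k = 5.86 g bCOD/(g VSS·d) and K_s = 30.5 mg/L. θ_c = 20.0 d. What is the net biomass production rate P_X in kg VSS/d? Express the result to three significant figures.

P_X ≈ 1.92 kg VSS/d

For a completely mixed reactor with recycle the Lawrence–McCarty relation gives S = K_s·(1 + k_d·θ_c) / [θ_c·(Y·k − k_d) − 1] = 30.5 × (1 + 0.0926 × 20.0) / [20.0 × (0.371 × 5.86 − 0.0926) − 1] = 86.99 / 40.63 = 2.141 mg/L.
Correct the yield for decay: Y_obs = Y/(1 + k_d θ_c) = 0.371 / (1 + 0.0926 × 20.0) = 0.371 / 2.852 = 0.1301.
Substrate removed = Q·(S₀ − S) = 13.1 m³/d × (1130 − 2.14) g/m³ = 1.48×10^4 g/d = 14.77 kg/d.
P_X = Y_obs · Q(S₀ − S) = 0.1301 × 14.77 = 1.922 kg VSS/d.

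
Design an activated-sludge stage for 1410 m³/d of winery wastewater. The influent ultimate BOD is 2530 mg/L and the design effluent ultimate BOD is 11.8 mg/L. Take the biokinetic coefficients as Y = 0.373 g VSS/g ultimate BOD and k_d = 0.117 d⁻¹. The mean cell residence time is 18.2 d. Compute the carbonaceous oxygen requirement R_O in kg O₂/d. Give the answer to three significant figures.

R_O ≈ 2950 kg O₂/d

Observed yield with endogenous decay: Y_obs = Y / (1 + k_d·θ_c) = 0.373 / (1 + 0.117 × 18.2) = 0.373 / 3.129 = 0.1192 g VSS/g ultimate BOD.
Q·(S₀ − S) = 1410 × (2530 − 11.8) × 10⁻³ = 3551 kg/d removed.
Biomass synthesised: P_X = Y_obs × 3551 = 423.2 kg VSS/d.
Carbonaceous O₂ demand = substrate oxidised − cell-mass equivalent = 3551 − 1.42 × 423.2 = 2950 kg O₂/d.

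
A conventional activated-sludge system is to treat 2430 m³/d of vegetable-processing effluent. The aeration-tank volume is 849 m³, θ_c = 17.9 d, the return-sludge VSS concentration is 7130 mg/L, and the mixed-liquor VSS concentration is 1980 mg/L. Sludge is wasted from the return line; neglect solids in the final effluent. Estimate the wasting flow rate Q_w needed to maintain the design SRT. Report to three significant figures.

Q_w = (V·X)/(θ_c X_r) = 849.0 × 1980 / (17.9 × 7130) = 13.17 m³/d.

Q_w ≈ 13.2 m³/d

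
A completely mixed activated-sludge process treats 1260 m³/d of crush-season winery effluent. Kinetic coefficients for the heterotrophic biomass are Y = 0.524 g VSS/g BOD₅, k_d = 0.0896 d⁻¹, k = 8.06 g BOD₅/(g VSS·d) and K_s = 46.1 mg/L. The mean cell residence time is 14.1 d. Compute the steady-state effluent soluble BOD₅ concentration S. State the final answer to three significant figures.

S ≈ 1.82 mg/L

Effluent substrate depends only on kinetics and SRT: S = K_s(1 + k_d θ_c) / [θ_c(Yk − k_d) − 1] = 46.1 × (1 + 0.0896 × 14.1) / [14.1 × (0.524 × 8.06 − 0.0896) − 1] = 104.3 / 57.29 = 1.821 mg/L.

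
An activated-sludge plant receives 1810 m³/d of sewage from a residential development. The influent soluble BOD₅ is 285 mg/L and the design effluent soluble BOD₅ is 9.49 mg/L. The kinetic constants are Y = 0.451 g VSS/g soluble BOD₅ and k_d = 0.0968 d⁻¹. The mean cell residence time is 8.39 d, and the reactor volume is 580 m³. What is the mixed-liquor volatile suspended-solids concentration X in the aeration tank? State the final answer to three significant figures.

X ≈ 1800 mg/L

Solving the biomass balance for X: X = Y Q (S₀−S) θ_c / [V (1+k_d θ_c)] = 0.451 × 1810 × (285 − 9.49) × 8.39 / [580 × (1 + 0.0968 × 8.39)] = 1795 mg/L.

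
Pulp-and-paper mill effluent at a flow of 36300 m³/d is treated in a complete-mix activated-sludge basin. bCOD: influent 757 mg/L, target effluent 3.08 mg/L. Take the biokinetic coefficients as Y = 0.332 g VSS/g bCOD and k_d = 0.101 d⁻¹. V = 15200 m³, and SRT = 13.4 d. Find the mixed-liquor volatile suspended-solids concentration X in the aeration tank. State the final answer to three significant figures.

X ≈ 3400 mg/L

Solving the biomass balance for X: X = Y Q (S₀−S) θ_c / [V (1+k_d θ_c)] = 0.332 × 36300 × (757 − 3.08) × 13.4 / [15200 × (1 + 0.101 × 13.4)] = 3404 mg/L.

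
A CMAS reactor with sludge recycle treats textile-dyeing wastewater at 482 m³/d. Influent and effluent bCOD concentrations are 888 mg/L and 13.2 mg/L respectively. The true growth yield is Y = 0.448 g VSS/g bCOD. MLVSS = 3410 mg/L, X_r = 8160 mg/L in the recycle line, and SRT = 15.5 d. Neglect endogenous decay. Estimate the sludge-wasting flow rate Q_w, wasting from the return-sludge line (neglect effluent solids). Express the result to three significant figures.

V·X = Y·Q·ΔS·θ_c gives V = 0.448 × 482 × (888 − 13.2) × 15.5 / 3410 = 858.6 m³.
Wasting from the return line (neglecting effluent solids): Q_w = V·X / (θ_c·X_r) = 858.6 × 3410 / (15.5 × 8160) = 23.15 m³/d.

Q_w ≈ 23.1 m³/d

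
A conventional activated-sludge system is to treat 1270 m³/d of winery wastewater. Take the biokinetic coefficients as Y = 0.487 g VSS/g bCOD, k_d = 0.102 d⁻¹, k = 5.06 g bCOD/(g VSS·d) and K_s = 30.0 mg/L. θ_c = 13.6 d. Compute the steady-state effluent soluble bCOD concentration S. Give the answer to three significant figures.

S ≈ 2.30 mg/L

For a completely mixed reactor with recycle the Lawrence–McCarty relation gives S = K_s·(1 + k_d·θ_c) / [θ_c·(Y·k − k_d) − 1] = 30.0 × (1 + 0.102 × 13.6) / [13.6 × (0.487 × 5.06 − 0.102) − 1] = 71.62 / 31.13 = 2.301 mg/L.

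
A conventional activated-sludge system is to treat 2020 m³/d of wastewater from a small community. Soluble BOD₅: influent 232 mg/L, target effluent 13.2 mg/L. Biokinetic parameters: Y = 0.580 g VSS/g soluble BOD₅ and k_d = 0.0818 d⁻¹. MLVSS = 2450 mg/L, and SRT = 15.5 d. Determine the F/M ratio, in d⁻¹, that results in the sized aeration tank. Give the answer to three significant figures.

F/M ≈ 0.267 d⁻¹

Rearranging the biomass balance for a CMAS with decay, V = Y·Q·ΔS·θ_c / [X·(1+k_d θ_c)] = 0.580 × 2020 × (232 − 13.2) × 15.5 / [2450 × (1 + 0.0818 × 15.5)] = 3.97×10^6 / 5556 = 715.1 m³.
F/M = applied load / biomass = Q·S₀/(V·X) = 2020 × 232 / (715.1 × 2450) = 0.2675 d⁻¹.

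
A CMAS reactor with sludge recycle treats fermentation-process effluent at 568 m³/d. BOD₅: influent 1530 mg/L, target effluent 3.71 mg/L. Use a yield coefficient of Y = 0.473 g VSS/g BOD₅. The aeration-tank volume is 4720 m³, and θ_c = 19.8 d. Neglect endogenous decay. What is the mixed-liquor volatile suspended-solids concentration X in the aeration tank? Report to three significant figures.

From V·X = Y·Q·(S₀ − S)·θ_c (decay neglected): X = 0.473 × 568 × (1530 − 3.71) × 19.8 / 4720 = 1720 mg/L.

X ≈ 1720 mg/L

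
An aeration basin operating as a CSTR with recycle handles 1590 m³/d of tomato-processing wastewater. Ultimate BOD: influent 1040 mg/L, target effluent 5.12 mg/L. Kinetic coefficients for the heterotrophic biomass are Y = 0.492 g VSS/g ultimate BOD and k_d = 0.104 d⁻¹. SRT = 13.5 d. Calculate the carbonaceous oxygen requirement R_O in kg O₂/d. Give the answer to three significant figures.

Observed yield with endogenous decay: Y_obs = Y / (1 + k_d·θ_c) = 0.492 / (1 + 0.104 × 13.5) = 0.492 / 2.404 = 0.2047 g VSS/g ultimate BOD.
Mass of ultimate BOD removed per day: Q(S₀ − S) = 1590 × 1035 g/m³ = 1645 kg/d.
Biomass synthesised: P_X = Y_obs × 1645 = 336.8 kg VSS/d.
R_O = Q·ΔS − 1.42 P_X = 1645 − 478.2 = 1167 kg O₂/d.

R_O ≈ 1170 kg O₂/d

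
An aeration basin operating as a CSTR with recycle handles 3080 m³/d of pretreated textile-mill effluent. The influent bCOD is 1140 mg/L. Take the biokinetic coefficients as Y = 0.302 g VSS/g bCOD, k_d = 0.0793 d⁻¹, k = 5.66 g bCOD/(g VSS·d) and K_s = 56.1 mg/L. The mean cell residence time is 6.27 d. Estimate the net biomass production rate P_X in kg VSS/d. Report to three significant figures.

P_X ≈ 703 kg VSS/d

For a completely mixed reactor with recycle the Lawrence–McCarty relation gives S = K_s·(1 + k_d·θ_c) / [θ_c·(Y·k − k_d) − 1] = 56.1 × (1 + 0.0793 × 6.27) / [6.27 × (0.302 × 5.66 − 0.0793) − 1] = 83.99 / 9.220 = 9.110 mg/L.
Observed yield with endogenous decay: Y_obs = Y / (1 + k_d·θ_c) = 0.302 / (1 + 0.0793 × 6.27) = 0.302 / 1.497 = 0.2017 g VSS/g bCOD.
Mass of bCOD removed per day: Q(S₀ − S) = 3080 × 1131 g/m³ = 3483 kg/d.
Biomass produced: P_X = Y_obs·Q·ΔS = 0.2017 × 3483 ≈ 702.6 kg VSS/d.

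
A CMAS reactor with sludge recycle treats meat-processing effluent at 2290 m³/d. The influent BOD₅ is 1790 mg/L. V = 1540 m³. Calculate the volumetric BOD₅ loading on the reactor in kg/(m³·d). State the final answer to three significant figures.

L_v ≈ 2.66 kg BOD₅/(m³·d)

Applied BOD₅ load per unit volume = Q·S₀/V = (2290 × 1790/1000)/1540 = 2.662 kg BOD₅·m⁻³·d⁻¹.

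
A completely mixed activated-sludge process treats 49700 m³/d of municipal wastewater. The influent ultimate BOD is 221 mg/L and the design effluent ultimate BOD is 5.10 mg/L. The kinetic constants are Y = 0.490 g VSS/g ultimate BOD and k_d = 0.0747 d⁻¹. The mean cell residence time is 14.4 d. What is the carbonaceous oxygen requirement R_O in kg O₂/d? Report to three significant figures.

R_O ≈ 7130 kg O₂/d

Correct the yield for decay: Y_obs = Y/(1 + k_d θ_c) = 0.490 / (1 + 0.0747 × 14.4) = 0.490 / 2.076 = 0.2361.
Mass of ultimate BOD removed per day: Q(S₀ − S) = 49700 × 215.9 g/m³ = 10730 kg/d.
P_X = Y_obs·Q·(S₀ − S) = 0.2361 × 10730 = 2533 kg VSS/d.
Carbonaceous O₂ demand = substrate oxidised − cell-mass equivalent = 10730 − 1.42 × 2533 = 7133 kg O₂/d.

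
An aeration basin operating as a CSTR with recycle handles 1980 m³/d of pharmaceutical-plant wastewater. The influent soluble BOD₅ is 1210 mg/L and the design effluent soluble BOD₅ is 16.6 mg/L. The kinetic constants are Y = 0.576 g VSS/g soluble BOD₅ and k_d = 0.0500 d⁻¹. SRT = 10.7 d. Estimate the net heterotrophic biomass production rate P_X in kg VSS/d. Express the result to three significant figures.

Observed yield with endogenous decay: Y_obs = Y / (1 + k_d·θ_c) = 0.576 / (1 + 0.0500 × 10.7) = 0.576 / 1.535 = 0.3752 g VSS/g soluble BOD₅.
Mass of soluble BOD₅ removed per day: Q(S₀ − S) = 1980 × 1193 g/m³ = 2363 kg/d.
Biomass produced: P_X = Y_obs·Q·ΔS = 0.3752 × 2363 ≈ 886.7 kg VSS/d.

P_X ≈ 887 kg VSS/d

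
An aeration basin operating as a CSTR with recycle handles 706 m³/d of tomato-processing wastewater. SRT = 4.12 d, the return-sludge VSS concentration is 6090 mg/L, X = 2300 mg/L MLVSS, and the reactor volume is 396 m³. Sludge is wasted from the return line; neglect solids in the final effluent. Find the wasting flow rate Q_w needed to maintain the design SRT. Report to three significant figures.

Q_w ≈ 36.3 m³/d

θ_c = V·X/(Q_w·X_r) when wasting from the recycle, so Q_w = V·X/(θ_c·X_r) = 396.0 × 2300 / (4.12 × 6090) = 36.30 m³/d.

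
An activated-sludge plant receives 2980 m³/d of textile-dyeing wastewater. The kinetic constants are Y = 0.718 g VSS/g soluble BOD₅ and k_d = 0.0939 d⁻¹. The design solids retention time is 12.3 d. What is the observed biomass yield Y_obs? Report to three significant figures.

Observed yield with endogenous decay: Y_obs = Y / (1 + k_d·θ_c) = 0.718 / (1 + 0.0939 × 12.3) = 0.718 / 2.155 = 0.3332 g VSS/g soluble BOD₅.

Y_obs ≈ 0.333 g VSS/g soluble BOD₅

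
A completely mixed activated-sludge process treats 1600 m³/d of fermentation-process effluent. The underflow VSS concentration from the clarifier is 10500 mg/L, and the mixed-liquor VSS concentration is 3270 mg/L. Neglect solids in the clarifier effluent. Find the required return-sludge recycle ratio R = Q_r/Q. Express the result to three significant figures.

R ≈ 0.452

Mass balance around the secondary clarifier (neglecting effluent solids): R = X / (X_r − X) = 3270 / (10500 − 3270) = 0.4523.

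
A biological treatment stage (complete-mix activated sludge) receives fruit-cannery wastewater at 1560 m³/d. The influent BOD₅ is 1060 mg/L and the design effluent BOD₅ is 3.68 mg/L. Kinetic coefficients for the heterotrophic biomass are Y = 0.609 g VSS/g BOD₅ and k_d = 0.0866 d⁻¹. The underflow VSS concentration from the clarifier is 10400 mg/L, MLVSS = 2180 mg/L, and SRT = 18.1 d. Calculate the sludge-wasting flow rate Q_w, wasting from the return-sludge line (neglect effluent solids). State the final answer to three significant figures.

Q_w ≈ 37.6 m³/d

Rearranging the biomass balance for a CMAS with decay, V = Y·Q·ΔS·θ_c / [X·(1+k_d θ_c)] = 0.609 × 1560 × (1060 − 3.68) × 18.1 / [2180 × (1 + 0.0866 × 18.1)] = 1.82×10^7 / 5597 = 3245 m³.
θ_c = V·X/(Q_w·X_r) when wasting from the recycle, so Q_w = V·X/(θ_c·X_r) = 3245 × 2180 / (18.1 × 10400) = 37.58 m³/d.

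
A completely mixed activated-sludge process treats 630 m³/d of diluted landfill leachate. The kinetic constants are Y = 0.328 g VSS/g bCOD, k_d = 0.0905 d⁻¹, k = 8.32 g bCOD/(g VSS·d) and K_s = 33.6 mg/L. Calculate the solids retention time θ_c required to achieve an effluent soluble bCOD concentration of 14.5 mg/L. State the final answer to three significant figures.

θ_c ≈ 1.37 d

Specific growth rate at S = 14.5 mg/L: μ = YkS/(K_s+S) = 0.328·8.32·14.5/(33.6+14.5) = 0.8227 d⁻¹.
Then 1/θ_c = μ − k_d = 0.8227 − 0.0905 = 0.7322 d⁻¹, giving θ_c = 1.366 d.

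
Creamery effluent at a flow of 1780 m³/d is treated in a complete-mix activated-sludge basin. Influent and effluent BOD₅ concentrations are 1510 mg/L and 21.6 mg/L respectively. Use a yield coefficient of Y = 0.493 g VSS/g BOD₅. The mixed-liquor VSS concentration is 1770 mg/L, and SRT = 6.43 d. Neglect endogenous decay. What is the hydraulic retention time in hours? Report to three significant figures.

Biomass mass balance (decay neglected): V·X = Y·Q·(S₀ − S)·θ_c, so V = 0.493 × 1780 × (1510 − 21.6) × 6.43 / 1770 = 4745 m³.
Hydraulic retention time τ = V/Q = 4745 / 1780 = 2.666 d = 63.98 h.

τ ≈ 64.0 h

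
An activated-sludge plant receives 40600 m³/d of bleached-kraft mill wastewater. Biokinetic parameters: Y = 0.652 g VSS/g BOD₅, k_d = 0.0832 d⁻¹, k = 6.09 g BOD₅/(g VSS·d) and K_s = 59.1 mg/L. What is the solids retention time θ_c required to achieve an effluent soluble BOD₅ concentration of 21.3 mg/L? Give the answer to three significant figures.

Specific growth rate at S = 21.3 mg/L: μ = YkS/(K_s+S) = 0.652·6.09·21.3/(59.1+21.3) = 1.052 d⁻¹.
θ_c = 1/(μ − k_d) = 1/(1.052 − 0.0832) = 1/0.9687 = 1.032 d.

θ_c ≈ 1.03 d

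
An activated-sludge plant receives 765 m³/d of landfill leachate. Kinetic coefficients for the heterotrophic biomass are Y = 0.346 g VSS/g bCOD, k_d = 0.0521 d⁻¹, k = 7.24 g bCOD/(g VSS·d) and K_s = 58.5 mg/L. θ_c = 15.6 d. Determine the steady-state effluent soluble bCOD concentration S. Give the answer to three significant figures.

From the Monod/SRT balance for a CMAS, S = K_s·(1+k_d θ_c)/[θ_c·(Y k − k_d) − 1] = 58.5 × (1 + 0.0521 × 15.6) / [15.6 × (0.346 × 7.24 − 0.0521) − 1] = 106.0 / 37.27 = 2.846 mg/L.

S ≈ 2.85 mg/L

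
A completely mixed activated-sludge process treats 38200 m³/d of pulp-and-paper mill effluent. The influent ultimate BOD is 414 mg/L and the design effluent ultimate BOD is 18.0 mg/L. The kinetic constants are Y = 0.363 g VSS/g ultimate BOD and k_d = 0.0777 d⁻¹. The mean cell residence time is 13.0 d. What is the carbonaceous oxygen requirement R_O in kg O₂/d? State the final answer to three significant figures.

The observed yield is Y_obs = Y/(1 + k_d·θ_c) = 0.363 / (1 + 0.0777 × 13.0) = 0.363 / 2.010 = 0.1806 g VSS per g ultimate BOD removed.
Substrate removed = Q·(S₀ − S) = 38200 m³/d × (414 − 18.0) g/m³ = 1.51×10^7 g/d = 15127 kg/d.
Biomass synthesised: P_X = Y_obs × 15127 = 2732 kg VSS/d.
R_O = Q·(S₀ − S) − 1.42·P_X = 15127 − 1.42 × 2732 = 11248 kg O₂/d.

R_O ≈ 11200 kg O₂/d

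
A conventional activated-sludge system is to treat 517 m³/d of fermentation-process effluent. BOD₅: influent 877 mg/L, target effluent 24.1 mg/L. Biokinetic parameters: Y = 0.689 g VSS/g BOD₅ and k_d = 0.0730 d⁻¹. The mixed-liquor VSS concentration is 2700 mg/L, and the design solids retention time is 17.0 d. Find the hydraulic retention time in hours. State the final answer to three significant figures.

τ ≈ 39.6 h

Rearranging the biomass balance for a CMAS with decay, V = Y·Q·ΔS·θ_c / [X·(1+k_d θ_c)] = 0.689 × 517 × (877 − 24.1) × 17.0 / [2700 × (1 + 0.0730 × 17.0)] = 5.16×10^6 / 6051 = 853.6 m³.
HRT = V/Q = 853.6 m³ / 517 m³·d⁻¹ = 1.651 d × 24 = 39.63 h.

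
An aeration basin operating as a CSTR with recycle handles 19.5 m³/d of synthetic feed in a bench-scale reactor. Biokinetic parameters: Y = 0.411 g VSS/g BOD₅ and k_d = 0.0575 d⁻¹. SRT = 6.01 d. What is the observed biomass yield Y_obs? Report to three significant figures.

Observed yield with endogenous decay: Y_obs = Y / (1 + k_d·θ_c) = 0.411 / (1 + 0.0575 × 6.01) = 0.411 / 1.346 = 0.3054 g VSS/g BOD₅.

Y_obs ≈ 0.305 g VSS/g BOD₅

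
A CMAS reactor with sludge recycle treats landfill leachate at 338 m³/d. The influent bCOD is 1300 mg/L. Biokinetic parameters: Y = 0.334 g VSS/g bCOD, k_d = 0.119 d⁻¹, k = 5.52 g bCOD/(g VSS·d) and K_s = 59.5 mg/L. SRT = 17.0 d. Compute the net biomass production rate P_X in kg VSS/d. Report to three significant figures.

From the Monod/SRT balance for a CMAS, S = K_s·(1+k_d θ_c)/[θ_c·(Y k − k_d) − 1] = 59.5 × (1 + 0.119 × 17.0) / [17.0 × (0.334 × 5.52 − 0.119) − 1] = 179.9 / 28.32 = 6.351 mg/L.
Y_obs = Y / (1 + k_d θ_c) = 0.334 / (1 + 0.119 × 17.0) = 0.334 / 3.023 = 0.1105.
Mass of bCOD removed per day: Q(S₀ − S) = 338 × 1294 g/m³ = 437.3 kg/d.
P_X = Y_obs · Q(S₀ − S) = 0.1105 × 437.3 = 48.31 kg VSS/d.

P_X ≈ 48.3 kg VSS/d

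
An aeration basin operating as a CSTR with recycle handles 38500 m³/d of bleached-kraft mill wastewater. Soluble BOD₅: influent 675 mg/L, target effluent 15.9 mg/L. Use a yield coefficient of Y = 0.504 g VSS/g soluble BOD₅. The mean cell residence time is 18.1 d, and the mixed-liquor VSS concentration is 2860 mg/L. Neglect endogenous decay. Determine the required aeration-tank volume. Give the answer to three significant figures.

Biomass mass balance (decay neglected): V·X = Y·Q·(S₀ − S)·θ_c, so V = 0.504 × 38500 × (675 − 15.9) × 18.1 / 2860 = 80938 m³.

V ≈ 80900 m³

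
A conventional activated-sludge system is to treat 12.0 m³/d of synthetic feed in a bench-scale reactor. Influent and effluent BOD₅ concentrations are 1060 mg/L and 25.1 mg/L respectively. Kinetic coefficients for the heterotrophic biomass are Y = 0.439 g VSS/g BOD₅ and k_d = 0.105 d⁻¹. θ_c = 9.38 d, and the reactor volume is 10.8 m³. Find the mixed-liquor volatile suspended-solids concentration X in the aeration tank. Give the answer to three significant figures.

X ≈ 2390 mg/L

Solving the biomass balance for X: X = Y Q (S₀−S) θ_c / [V (1+k_d θ_c)] = 0.439 × 12.0 × (1060 − 25.1) × 9.38 / [10.8 × (1 + 0.105 × 9.38)] = 2386 mg/L.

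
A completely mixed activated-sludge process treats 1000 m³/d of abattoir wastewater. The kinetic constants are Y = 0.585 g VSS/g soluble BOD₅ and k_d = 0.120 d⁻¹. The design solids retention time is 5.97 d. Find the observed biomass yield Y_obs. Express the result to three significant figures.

The observed yield is Y_obs = Y/(1 + k_d·θ_c) = 0.585 / (1 + 0.120 × 5.97) = 0.585 / 1.716 = 0.3408 g VSS per g soluble BOD₅ removed.

Y_obs ≈ 0.341 g VSS/g soluble BOD₅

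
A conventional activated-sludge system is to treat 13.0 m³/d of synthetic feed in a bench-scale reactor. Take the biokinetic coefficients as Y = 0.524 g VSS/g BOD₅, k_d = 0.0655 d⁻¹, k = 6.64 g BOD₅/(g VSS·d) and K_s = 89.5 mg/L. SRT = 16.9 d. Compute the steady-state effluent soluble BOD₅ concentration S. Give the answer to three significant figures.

Effluent substrate depends only on kinetics and SRT: S = K_s(1 + k_d θ_c) / [θ_c(Yk − k_d) − 1] = 89.5 × (1 + 0.0655 × 16.9) / [16.9 × (0.524 × 6.64 − 0.0655) − 1] = 188.6 / 56.69 = 3.326 mg/L.

S ≈ 3.33 mg/L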